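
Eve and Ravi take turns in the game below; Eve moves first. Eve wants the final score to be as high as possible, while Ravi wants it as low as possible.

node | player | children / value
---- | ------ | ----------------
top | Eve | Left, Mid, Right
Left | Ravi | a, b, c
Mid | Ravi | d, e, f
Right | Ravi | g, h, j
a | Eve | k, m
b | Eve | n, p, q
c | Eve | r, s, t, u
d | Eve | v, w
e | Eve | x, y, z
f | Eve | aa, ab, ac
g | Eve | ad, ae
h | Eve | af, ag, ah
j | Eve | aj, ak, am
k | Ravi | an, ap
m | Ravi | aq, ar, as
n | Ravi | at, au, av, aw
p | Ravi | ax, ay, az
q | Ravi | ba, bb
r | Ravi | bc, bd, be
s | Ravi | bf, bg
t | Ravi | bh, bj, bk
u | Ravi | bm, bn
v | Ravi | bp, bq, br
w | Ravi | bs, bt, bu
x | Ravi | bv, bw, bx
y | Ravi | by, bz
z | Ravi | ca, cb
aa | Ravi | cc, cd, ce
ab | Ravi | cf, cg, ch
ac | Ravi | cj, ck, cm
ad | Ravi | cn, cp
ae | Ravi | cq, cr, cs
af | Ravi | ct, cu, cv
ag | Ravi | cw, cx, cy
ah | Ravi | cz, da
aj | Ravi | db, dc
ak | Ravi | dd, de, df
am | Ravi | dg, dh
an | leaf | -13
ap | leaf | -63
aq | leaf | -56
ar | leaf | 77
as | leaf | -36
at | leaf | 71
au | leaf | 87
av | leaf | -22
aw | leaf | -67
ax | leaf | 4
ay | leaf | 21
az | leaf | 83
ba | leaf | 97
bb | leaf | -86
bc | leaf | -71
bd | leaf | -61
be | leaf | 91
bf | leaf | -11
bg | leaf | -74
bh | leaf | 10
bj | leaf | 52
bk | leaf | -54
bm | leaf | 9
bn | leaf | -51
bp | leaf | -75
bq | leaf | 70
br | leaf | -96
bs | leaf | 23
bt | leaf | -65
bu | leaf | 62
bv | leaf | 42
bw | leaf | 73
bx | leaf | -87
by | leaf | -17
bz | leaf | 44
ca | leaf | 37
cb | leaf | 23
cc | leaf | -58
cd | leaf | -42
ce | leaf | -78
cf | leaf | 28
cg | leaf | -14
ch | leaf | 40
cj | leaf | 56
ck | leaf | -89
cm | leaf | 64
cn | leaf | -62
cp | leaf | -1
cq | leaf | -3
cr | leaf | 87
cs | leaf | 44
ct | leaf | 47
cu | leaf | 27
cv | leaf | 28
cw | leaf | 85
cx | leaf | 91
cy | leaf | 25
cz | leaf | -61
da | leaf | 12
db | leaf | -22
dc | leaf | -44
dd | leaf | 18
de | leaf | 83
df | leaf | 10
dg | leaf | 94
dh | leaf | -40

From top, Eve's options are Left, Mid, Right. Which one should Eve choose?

Right

k (Ravi): min(-13, -63) = -63
m (Ravi): min(-56, 77, -36) = -56
a (Eve): max(-63, -56) = -56
n (Ravi): min(71, 87, -22, -67) = -67
p (Ravi): min(4, 21, 83) = 4
q (Ravi): min(97, -86) = -86
b (Eve): max(-67, 4, -86) = 4
r (Ravi): min(-71, -61, 91) = -71
s (Ravi): min(-11, -74) = -74
t (Ravi): min(10, 52, -54) = -54
u (Ravi): min(9, -51) = -51
c (Eve): max(-71, -74, -54, -51) = -51
Left (Ravi): min(-56, 4, -51) = -56
v (Ravi): min(-75, 70, -96) = -96
w (Ravi): min(23, -65, 62) = -65
d (Eve): max(-96, -65) = -65
x (Ravi): min(42, 73, -87) = -87
y (Ravi): min(-17, 44) = -17
z (Ravi): min(37, 23) = 23
e (Eve): max(-87, -17, 23) = 23
aa (Ravi): min(-58, -42, -78) = -78
ab (Ravi): min(28, -14, 40) = -14
ac (Ravi): min(56, -89, 64) = -89
f (Eve): max(-78, -14, -89) = -14
Mid (Ravi): min(-65, 23, -14) = -65
ad (Ravi): min(-62, -1) = -62
ae (Ravi): min(-3, 87, 44) = -3
g (Eve): max(-62, -3) = -3
af (Ravi): min(47, 27, 28) = 27
ag (Ravi): min(85, 91, 25) = 25
ah (Ravi): min(-61, 12) = -61
h (Eve): max(27, 25, -61) = 27
aj (Ravi): min(-22, -44) = -44
ak (Ravi): min(18, 83, 10) = 10
am (Ravi): min(94, -40) = -40
j (Eve): max(-44, 10, -40) = 10
Right (Ravi): min(-3, 27, 10) = -3
top (Eve): max(-56, -65, -3) = -3
Eve at top wants the highest of {Left=-56, Mid=-65, Right=-3}, so chooses Right.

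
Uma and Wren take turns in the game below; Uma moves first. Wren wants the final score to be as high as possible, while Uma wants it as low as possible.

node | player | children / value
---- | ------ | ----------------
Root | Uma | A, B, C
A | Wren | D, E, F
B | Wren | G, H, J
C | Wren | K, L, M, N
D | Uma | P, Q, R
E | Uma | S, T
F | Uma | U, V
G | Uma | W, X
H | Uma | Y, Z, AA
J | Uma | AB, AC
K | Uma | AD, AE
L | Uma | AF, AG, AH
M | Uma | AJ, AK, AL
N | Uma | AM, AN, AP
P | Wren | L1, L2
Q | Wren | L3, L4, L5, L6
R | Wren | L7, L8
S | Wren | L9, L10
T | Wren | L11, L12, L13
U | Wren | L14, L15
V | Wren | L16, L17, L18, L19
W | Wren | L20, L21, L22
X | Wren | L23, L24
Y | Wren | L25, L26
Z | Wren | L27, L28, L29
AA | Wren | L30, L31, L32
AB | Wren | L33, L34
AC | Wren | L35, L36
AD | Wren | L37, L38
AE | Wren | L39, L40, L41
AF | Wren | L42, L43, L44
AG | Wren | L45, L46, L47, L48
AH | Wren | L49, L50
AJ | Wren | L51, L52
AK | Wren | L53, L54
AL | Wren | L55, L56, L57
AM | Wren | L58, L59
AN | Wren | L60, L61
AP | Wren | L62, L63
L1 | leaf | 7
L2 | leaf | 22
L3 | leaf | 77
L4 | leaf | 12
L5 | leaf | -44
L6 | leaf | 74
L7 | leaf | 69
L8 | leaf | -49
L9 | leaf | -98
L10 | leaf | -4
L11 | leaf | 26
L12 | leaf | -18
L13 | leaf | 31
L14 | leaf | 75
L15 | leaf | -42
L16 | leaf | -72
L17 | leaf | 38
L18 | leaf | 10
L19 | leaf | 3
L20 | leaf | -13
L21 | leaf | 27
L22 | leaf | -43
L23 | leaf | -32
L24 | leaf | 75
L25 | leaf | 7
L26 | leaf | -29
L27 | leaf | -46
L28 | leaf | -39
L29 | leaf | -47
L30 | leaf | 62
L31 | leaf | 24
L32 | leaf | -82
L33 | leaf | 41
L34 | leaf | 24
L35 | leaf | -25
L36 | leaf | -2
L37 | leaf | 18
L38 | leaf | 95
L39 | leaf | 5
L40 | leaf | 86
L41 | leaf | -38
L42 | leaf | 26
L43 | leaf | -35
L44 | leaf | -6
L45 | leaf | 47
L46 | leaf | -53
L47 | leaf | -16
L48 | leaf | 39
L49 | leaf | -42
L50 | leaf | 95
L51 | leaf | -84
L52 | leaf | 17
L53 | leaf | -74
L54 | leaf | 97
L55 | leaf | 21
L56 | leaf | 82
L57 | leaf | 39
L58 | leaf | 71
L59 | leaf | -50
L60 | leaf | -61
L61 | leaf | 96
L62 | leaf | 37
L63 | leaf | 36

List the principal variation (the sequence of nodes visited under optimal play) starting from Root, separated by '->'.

Root -> B -> G -> W -> L21

P (Wren): max(7, 22) = 22
Q (Wren): max(77, 12, -44, 74) = 77
R (Wren): max(69, -49) = 69
D (Uma): min(22, 77, 69) = 22
S (Wren): max(-98, -4) = -4
T (Wren): max(26, -18, 31) = 31
E (Uma): min(-4, 31) = -4
U (Wren): max(75, -42) = 75
V (Wren): max(-72, 38, 10, 3) = 38
F (Uma): min(75, 38) = 38
A (Wren): max(22, -4, 38) = 38
W (Wren): max(-13, 27, -43) = 27
X (Wren): max(-32, 75) = 75
G (Uma): min(27, 75) = 27
Y (Wren): max(7, -29) = 7
Z (Wren): max(-46, -39, -47) = -39
AA (Wren): max(62, 24, -82) = 62
H (Uma): min(7, -39, 62) = -39
AB (Wren): max(41, 24) = 41
AC (Wren): max(-25, -2) = -2
J (Uma): min(41, -2) = -2
B (Wren): max(27, -39, -2) = 27
AD (Wren): max(18, 95) = 95
AE (Wren): max(5, 86, -38) = 86
K (Uma): min(95, 86) = 86
AF (Wren): max(26, -35, -6) = 26
AG (Wren): max(47, -53, -16, 39) = 47
AH (Wren): max(-42, 95) = 95
L (Uma): min(26, 47, 95) = 26
AJ (Wren): max(-84, 17) = 17
AK (Wren): max(-74, 97) = 97
AL (Wren): max(21, 82, 39) = 82
M (Uma): min(17, 97, 82) = 17
AM (Wren): max(71, -50) = 71
AN (Wren): max(-61, 96) = 96
AP (Wren): max(37, 36) = 37
N (Uma): min(71, 96, 37) = 37
C (Wren): max(86, 26, 17, 37) = 86
Root (Uma): min(38, 27, 86) = 27
At Root, Uma picks B (lowest: 27).
At B, Wren picks G (highest: 27).
At G, Uma picks W (lowest: 27).
At W, Wren picks L21 (highest: 27).
Terminal value 27.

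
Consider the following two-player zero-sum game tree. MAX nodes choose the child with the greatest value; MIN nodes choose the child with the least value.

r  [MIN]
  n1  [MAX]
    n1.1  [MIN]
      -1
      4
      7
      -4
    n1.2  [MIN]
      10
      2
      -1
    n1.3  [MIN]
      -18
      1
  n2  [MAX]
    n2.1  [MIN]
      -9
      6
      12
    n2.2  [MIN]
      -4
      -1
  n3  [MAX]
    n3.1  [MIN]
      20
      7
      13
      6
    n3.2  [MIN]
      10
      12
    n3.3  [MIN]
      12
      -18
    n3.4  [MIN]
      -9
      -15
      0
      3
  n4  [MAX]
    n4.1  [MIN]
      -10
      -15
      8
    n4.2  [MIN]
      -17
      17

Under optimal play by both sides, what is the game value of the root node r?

-15

n1.1 (MIN): min(-1, 4, 7, -4) = -4
n1.2 (MIN): min(10, 2, -1) = -1
n1.3 (MIN): min(-18, 1) = -18
n1 (MAX): max(-4, -1, -18) = -1
n2.1 (MIN): min(-9, 6, 12) = -9
n2.2 (MIN): min(-4, -1) = -4
n2 (MAX): max(-9, -4) = -4
n3.1 (MIN): min(20, 7, 13, 6) = 6
n3.2 (MIN): min(10, 12) = 10
n3.3 (MIN): min(12, -18) = -18
n3.4 (MIN): min(-9, -15, 0, 3) = -15
n3 (MAX): max(6, 10, -18, -15) = 10
n4.1 (MIN): min(-10, -15, 8) = -15
n4.2 (MIN): min(-17, 17) = -17
n4 (MAX): max(-15, -17) = -15
r (MIN): min(-1, -4, 10, -15) = -15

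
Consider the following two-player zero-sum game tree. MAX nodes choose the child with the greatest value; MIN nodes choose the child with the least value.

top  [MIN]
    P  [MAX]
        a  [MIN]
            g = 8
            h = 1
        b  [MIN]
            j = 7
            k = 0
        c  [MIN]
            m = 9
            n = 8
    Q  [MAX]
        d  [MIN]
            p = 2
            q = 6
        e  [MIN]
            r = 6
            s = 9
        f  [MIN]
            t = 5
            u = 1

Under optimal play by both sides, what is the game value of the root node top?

a (MIN): min(8, 1) = 1
b (MIN): min(7, 0) = 0
c (MIN): min(9, 8) = 8
P (MAX): max(1, 0, 8) = 8
d (MIN): min(2, 6) = 2
e (MIN): min(6, 9) = 6
f (MIN): min(5, 1) = 1
Q (MAX): max(2, 6, 1) = 6
top (MIN): min(8, 6) = 6

6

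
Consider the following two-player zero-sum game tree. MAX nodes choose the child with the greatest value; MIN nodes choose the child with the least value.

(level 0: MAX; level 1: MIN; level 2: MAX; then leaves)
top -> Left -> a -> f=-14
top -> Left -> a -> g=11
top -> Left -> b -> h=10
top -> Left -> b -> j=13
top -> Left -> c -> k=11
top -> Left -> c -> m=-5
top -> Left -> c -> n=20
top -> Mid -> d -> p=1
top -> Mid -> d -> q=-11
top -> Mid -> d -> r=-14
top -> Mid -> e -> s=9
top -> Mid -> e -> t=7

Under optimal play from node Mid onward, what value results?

1

d (MAX): max(1, -11, -14) = 1
e (MAX): max(9, 7) = 9
Mid (MIN): min(1, 9) = 1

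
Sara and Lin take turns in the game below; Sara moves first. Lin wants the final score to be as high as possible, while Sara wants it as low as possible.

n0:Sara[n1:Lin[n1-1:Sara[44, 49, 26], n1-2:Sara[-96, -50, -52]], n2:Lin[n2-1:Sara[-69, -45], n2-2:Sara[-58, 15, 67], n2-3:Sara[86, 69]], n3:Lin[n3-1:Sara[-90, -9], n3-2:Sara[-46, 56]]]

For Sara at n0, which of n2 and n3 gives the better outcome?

n3

n2-1 (Sara): min(-69, -45) = -69
n2-2 (Sara): min(-58, 15, 67) = -58
n2-3 (Sara): min(86, 69) = 69
n2 (Lin): max(-69, -58, 69) = 69
n3-1 (Sara): min(-90, -9) = -90
n3-2 (Sara): min(-46, 56) = -46
n3 (Lin): max(-90, -46) = -46
Sara prefers the lower value; n2=69, n3=-46. n3 is better since -46 < 69.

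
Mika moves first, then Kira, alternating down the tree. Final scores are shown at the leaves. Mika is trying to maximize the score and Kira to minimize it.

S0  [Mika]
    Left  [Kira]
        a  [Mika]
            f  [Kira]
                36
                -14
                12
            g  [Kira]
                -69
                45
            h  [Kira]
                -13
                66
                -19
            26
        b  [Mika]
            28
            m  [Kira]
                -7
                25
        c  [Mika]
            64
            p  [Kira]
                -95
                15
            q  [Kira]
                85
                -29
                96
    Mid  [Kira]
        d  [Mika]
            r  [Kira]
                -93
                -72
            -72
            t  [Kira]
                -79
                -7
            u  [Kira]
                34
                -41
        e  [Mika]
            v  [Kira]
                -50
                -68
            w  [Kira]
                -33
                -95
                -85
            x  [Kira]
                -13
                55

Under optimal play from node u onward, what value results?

-41

u (Kira): min(34, -41) = -41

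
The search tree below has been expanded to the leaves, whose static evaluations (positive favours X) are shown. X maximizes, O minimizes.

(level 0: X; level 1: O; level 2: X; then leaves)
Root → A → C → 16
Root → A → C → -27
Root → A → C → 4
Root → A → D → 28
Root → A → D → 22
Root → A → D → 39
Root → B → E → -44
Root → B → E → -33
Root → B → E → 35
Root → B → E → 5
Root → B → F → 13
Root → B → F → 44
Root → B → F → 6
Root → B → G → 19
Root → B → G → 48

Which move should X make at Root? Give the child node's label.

B

C (X): max(16, -27, 4) = 16
D (X): max(28, 22, 39) = 39
A (O): min(16, 39) = 16
E (X): max(-44, -33, 35, 5) = 35
F (X): max(13, 44, 6) = 44
G (X): max(19, 48) = 48
B (O): min(35, 44, 48) = 35
Root (X): max(16, 35) = 35
X at Root wants the highest of {A=16, B=35}, so chooses B.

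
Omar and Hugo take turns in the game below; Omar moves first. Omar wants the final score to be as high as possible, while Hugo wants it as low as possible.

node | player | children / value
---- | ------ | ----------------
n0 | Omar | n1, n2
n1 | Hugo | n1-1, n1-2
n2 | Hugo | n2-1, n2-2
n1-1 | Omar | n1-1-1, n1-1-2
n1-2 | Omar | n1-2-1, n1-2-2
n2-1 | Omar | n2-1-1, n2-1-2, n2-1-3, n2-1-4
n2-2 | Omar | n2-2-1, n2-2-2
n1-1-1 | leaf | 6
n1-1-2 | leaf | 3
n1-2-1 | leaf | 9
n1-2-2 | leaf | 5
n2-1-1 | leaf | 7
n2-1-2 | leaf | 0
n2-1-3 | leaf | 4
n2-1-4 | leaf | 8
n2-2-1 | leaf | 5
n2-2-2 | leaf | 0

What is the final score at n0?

6

n1-1 (Omar): max(6, 3) = 6
n1-2 (Omar): max(9, 5) = 9
n1 (Hugo): min(6, 9) = 6
n2-1 (Omar): max(7, 0, 4, 8) = 8
n2-2 (Omar): max(5, 0) = 5
n2 (Hugo): min(8, 5) = 5
n0 (Omar): max(6, 5) = 6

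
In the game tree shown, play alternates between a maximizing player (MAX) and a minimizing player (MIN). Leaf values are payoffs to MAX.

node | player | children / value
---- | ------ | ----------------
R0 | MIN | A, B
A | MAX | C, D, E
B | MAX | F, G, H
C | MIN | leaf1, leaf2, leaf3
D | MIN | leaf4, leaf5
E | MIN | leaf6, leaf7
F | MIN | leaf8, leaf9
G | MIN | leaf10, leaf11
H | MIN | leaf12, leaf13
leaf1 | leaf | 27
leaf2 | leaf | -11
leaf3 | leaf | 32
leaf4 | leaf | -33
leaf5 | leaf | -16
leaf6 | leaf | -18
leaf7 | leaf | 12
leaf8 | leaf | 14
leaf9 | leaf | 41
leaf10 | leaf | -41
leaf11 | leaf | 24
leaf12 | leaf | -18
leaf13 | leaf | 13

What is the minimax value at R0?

C (MIN): min(27, -11, 32) = -11
D (MIN): min(-33, -16) = -33
E (MIN): min(-18, 12) = -18
A (MAX): max(-11, -33, -18) = -11
F (MIN): min(14, 41) = 14
G (MIN): min(-41, 24) = -41
H (MIN): min(-18, 13) = -18
B (MAX): max(14, -41, -18) = 14
R0 (MIN): min(-11, 14) = -11

-11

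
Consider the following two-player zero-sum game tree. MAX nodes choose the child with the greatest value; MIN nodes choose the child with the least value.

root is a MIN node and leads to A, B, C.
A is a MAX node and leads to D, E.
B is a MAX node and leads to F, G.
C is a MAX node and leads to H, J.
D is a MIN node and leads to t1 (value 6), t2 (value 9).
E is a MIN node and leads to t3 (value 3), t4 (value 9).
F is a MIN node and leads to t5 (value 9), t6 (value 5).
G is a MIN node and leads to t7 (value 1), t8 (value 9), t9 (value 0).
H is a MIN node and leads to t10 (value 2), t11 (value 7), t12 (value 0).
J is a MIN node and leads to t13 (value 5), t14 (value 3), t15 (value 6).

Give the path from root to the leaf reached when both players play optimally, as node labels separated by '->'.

root -> C -> J -> t14

D (MIN): min(6, 9) = 6
E (MIN): min(3, 9) = 3
A (MAX): max(6, 3) = 6
F (MIN): min(9, 5) = 5
G (MIN): min(1, 9, 0) = 0
B (MAX): max(5, 0) = 5
H (MIN): min(2, 7, 0) = 0
J (MIN): min(5, 3, 6) = 3
C (MAX): max(0, 3) = 3
root (MIN): min(6, 5, 3) = 3
At root, MIN picks C (lowest: 3).
At C, MAX picks J (highest: 3).
At J, MIN picks t14 (lowest: 3).
Terminal value 3.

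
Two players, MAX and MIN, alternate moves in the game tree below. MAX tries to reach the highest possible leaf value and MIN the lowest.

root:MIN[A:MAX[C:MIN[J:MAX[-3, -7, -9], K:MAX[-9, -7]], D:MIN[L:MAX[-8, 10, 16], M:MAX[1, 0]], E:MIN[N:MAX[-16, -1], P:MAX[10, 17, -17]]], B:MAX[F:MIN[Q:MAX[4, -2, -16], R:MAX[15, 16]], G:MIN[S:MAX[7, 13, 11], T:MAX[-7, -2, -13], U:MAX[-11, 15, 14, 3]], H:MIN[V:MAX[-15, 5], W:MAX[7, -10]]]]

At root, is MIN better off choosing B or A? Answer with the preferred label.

A

Q (MAX): max(4, -2, -16) = 4
R (MAX): max(15, 16) = 16
F (MIN): min(4, 16) = 4
S (MAX): max(7, 13, 11) = 13
T (MAX): max(-7, -2, -13) = -2
U (MAX): max(-11, 15, 14, 3) = 15
G (MIN): min(13, -2, 15) = -2
V (MAX): max(-15, 5) = 5
W (MAX): max(7, -10) = 7
H (MIN): min(5, 7) = 5
B (MAX): max(4, -2, 5) = 5
J (MAX): max(-3, -7, -9) = -3
K (MAX): max(-9, -7) = -7
C (MIN): min(-3, -7) = -7
L (MAX): max(-8, 10, 16) = 16
M (MAX): max(1, 0) = 1
D (MIN): min(16, 1) = 1
N (MAX): max(-16, -1) = -1
P (MAX): max(10, 17, -17) = 17
E (MIN): min(-1, 17) = -1
A (MAX): max(-7, 1, -1) = 1
MIN prefers the lower value; B=5, A=1. A is better since 1 < 5.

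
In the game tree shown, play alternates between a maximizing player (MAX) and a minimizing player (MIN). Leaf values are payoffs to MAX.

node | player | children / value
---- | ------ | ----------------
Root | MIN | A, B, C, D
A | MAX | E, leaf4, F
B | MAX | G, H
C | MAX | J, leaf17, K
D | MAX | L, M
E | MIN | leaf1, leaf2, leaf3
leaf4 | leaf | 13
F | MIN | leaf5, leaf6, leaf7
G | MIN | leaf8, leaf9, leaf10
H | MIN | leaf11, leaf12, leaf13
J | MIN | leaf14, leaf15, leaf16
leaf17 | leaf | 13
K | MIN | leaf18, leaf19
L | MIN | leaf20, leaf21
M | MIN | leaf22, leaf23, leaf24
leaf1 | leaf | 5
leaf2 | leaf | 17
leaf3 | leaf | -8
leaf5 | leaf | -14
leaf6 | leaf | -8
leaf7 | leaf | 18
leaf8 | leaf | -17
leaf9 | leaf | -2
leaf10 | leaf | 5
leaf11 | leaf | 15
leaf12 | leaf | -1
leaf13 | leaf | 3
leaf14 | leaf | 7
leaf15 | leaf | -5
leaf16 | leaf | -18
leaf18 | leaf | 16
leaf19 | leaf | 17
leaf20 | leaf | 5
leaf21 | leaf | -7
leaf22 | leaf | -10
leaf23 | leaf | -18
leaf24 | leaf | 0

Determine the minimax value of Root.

-7

E (MIN): min(5, 17, -8) = -8
F (MIN): min(-14, -8, 18) = -14
A (MAX): max(-8, 13, -14) = 13
G (MIN): min(-17, -2, 5) = -17
H (MIN): min(15, -1, 3) = -1
B (MAX): max(-17, -1) = -1
J (MIN): min(7, -5, -18) = -18
K (MIN): min(16, 17) = 16
C (MAX): max(-18, 13, 16) = 16
L (MIN): min(5, -7) = -7
M (MIN): min(-10, -18, 0) = -18
D (MAX): max(-7, -18) = -7
Root (MIN): min(13, -1, 16, -7) = -7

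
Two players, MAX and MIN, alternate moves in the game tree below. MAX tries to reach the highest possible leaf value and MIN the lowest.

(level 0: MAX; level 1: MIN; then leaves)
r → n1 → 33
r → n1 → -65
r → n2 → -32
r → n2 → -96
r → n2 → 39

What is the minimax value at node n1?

n1 (MIN): min(33, -65) = -65

-65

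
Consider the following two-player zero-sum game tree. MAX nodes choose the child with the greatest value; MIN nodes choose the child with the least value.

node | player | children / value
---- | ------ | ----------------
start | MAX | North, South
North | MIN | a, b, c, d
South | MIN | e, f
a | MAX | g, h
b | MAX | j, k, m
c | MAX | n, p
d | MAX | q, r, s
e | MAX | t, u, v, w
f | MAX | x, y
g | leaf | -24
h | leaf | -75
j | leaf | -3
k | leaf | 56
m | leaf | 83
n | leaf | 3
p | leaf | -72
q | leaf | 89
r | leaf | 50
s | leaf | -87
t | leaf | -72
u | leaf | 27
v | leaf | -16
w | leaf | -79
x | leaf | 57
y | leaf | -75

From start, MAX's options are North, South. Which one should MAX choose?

South

a (MAX): max(-24, -75) = -24
b (MAX): max(-3, 56, 83) = 83
c (MAX): max(3, -72) = 3
d (MAX): max(89, 50, -87) = 89
North (MIN): min(-24, 83, 3, 89) = -24
e (MAX): max(-72, 27, -16, -79) = 27
f (MAX): max(57, -75) = 57
South (MIN): min(27, 57) = 27
start (MAX): max(-24, 27) = 27
MAX at start wants the highest of {North=-24, South=27}, so chooses South.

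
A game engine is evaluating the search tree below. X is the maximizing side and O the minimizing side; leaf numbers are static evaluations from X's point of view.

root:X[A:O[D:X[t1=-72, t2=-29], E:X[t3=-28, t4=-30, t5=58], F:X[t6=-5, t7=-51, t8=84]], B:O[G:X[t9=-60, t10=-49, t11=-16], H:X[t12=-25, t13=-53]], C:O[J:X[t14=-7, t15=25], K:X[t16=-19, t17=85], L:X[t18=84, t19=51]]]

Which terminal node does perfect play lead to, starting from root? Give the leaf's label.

t15

D (X): max(-72, -29) = -29
E (X): max(-28, -30, 58) = 58
F (X): max(-5, -51, 84) = 84
A (O): min(-29, 58, 84) = -29
G (X): max(-60, -49, -16) = -16
H (X): max(-25, -53) = -25
B (O): min(-16, -25) = -25
J (X): max(-7, 25) = 25
K (X): max(-19, 85) = 85
L (X): max(84, 51) = 84
C (O): min(25, 85, 84) = 25
root (X): max(-29, -25, 25) = 25
At root, X picks C (highest: 25).
At C, O picks J (lowest: 25).
At J, X picks t15 (highest: 25).
Terminal value 25.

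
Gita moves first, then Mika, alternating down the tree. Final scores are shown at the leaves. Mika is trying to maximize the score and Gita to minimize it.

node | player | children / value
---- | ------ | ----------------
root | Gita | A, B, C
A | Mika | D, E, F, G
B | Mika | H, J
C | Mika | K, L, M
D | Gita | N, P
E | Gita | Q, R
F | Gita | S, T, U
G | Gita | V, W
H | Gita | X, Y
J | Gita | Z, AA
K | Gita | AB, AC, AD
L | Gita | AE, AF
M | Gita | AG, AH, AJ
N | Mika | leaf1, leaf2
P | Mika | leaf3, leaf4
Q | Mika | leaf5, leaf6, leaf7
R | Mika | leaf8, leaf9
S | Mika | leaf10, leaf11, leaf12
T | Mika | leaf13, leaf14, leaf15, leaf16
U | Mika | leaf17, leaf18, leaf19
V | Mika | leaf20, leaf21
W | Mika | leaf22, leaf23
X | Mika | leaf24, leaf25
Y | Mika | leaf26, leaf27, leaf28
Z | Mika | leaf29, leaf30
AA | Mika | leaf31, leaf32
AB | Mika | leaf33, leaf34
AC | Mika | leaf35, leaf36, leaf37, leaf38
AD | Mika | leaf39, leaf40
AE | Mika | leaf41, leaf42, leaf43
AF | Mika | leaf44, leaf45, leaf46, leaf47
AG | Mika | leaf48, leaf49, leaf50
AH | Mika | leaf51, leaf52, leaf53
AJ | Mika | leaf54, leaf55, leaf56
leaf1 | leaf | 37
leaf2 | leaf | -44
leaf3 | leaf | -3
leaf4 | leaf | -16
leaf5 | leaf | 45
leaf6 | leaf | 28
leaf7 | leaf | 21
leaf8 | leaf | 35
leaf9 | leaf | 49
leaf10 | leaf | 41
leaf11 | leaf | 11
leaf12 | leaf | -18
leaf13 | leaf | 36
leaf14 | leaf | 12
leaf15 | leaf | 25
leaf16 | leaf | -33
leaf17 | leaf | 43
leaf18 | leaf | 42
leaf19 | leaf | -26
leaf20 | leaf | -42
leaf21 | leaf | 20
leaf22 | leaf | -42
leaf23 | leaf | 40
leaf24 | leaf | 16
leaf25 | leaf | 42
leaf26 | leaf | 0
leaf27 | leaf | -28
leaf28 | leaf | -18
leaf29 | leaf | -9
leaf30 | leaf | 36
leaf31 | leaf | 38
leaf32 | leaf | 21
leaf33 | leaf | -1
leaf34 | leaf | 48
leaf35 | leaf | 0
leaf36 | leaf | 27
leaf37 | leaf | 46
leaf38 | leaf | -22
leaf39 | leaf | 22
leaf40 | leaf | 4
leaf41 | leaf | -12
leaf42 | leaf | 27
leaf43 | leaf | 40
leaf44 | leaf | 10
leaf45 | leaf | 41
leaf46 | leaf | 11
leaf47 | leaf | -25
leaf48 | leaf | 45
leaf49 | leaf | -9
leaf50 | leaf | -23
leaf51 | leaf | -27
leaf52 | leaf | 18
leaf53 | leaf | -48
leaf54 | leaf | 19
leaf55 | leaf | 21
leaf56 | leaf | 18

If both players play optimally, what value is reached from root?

36

N (Mika): max(37, -44) = 37
P (Mika): max(-3, -16) = -3
D (Gita): min(37, -3) = -3
Q (Mika): max(45, 28, 21) = 45
R (Mika): max(35, 49) = 49
E (Gita): min(45, 49) = 45
S (Mika): max(41, 11, -18) = 41
T (Mika): max(36, 12, 25, -33) = 36
U (Mika): max(43, 42, -26) = 43
F (Gita): min(41, 36, 43) = 36
V (Mika): max(-42, 20) = 20
W (Mika): max(-42, 40) = 40
G (Gita): min(20, 40) = 20
A (Mika): max(-3, 45, 36, 20) = 45
X (Mika): max(16, 42) = 42
Y (Mika): max(0, -28, -18) = 0
H (Gita): min(42, 0) = 0
Z (Mika): max(-9, 36) = 36
AA (Mika): max(38, 21) = 38
J (Gita): min(36, 38) = 36
B (Mika): max(0, 36) = 36
AB (Mika): max(-1, 48) = 48
AC (Mika): max(0, 27, 46, -22) = 46
AD (Mika): max(22, 4) = 22
K (Gita): min(48, 46, 22) = 22
AE (Mika): max(-12, 27, 40) = 40
AF (Mika): max(10, 41, 11, -25) = 41
L (Gita): min(40, 41) = 40
AG (Mika): max(45, -9, -23) = 45
AH (Mika): max(-27, 18, -48) = 18
AJ (Mika): max(19, 21, 18) = 21
M (Gita): min(45, 18, 21) = 18
C (Mika): max(22, 40, 18) = 40
root (Gita): min(45, 36, 40) = 36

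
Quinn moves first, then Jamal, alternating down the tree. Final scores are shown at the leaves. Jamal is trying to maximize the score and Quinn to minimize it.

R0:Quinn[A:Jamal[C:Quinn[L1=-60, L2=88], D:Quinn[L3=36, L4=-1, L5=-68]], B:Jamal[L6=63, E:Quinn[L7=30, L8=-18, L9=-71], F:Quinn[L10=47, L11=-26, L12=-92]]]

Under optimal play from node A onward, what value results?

C (Quinn): min(-60, 88) = -60
D (Quinn): min(36, -1, -68) = -68
A (Jamal): max(-60, -68) = -60

-60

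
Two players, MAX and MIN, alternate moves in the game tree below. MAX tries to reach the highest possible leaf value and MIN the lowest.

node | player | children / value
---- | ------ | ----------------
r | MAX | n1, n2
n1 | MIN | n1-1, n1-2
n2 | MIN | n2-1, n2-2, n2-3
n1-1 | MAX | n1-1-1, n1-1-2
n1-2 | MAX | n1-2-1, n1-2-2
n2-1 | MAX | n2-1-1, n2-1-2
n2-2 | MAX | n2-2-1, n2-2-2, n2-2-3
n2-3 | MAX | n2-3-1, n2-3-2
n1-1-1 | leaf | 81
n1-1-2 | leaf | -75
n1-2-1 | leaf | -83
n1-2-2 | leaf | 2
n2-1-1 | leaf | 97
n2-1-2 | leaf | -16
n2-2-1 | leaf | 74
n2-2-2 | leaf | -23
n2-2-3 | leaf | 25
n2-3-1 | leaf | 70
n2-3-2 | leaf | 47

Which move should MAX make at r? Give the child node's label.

n2

n1-1 (MAX): max(81, -75) = 81
n1-2 (MAX): max(-83, 2) = 2
n1 (MIN): min(81, 2) = 2
n2-1 (MAX): max(97, -16) = 97
n2-2 (MAX): max(74, -23, 25) = 74
n2-3 (MAX): max(70, 47) = 70
n2 (MIN): min(97, 74, 70) = 70
r (MAX): max(2, 70) = 70
MAX at r wants the highest of {n1=2, n2=70}, so chooses n2.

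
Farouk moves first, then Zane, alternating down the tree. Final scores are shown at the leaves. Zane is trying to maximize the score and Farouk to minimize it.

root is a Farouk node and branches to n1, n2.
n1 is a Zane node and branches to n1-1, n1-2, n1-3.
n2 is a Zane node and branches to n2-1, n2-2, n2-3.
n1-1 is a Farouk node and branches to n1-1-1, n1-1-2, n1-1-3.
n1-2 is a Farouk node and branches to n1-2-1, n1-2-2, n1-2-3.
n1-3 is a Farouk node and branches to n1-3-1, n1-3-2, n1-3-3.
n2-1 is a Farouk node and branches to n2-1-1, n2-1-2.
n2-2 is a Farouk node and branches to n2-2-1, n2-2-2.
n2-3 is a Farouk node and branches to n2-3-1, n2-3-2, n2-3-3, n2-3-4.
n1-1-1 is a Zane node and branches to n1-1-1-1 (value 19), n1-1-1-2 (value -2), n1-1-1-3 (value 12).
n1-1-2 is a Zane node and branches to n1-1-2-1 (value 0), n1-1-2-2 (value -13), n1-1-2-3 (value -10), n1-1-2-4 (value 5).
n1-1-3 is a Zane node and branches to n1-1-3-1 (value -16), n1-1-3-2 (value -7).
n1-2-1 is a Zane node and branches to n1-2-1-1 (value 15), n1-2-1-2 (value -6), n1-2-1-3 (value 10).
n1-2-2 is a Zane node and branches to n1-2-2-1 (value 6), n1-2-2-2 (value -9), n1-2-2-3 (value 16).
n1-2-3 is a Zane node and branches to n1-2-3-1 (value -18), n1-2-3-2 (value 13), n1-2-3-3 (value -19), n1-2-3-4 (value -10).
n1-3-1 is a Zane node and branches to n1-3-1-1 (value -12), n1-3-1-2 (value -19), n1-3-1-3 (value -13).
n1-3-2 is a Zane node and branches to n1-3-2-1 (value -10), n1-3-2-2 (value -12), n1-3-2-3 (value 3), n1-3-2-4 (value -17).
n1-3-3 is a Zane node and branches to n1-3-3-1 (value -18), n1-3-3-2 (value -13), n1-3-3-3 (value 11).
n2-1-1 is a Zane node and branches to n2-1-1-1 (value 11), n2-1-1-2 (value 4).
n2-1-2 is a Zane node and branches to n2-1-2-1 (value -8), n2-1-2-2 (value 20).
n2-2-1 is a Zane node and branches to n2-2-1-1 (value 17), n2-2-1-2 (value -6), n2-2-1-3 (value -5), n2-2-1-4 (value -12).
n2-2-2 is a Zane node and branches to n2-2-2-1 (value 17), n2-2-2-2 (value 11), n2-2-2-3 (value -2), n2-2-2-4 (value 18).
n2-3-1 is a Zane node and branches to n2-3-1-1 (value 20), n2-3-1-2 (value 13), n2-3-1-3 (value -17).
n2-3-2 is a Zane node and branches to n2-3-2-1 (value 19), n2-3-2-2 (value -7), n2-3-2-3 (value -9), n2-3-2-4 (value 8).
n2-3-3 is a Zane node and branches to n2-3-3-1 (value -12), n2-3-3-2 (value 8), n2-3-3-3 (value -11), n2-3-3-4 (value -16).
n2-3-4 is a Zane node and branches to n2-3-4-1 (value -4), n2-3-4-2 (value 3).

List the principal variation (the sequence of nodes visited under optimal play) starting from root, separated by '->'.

root -> n1 -> n1-2 -> n1-2-3 -> n1-2-3-2

n1-1-1 (Zane): max(19, -2, 12) = 19
n1-1-2 (Zane): max(0, -13, -10, 5) = 5
n1-1-3 (Zane): max(-16, -7) = -7
n1-1 (Farouk): min(19, 5, -7) = -7
n1-2-1 (Zane): max(15, -6, 10) = 15
n1-2-2 (Zane): max(6, -9, 16) = 16
n1-2-3 (Zane): max(-18, 13, -19, -10) = 13
n1-2 (Farouk): min(15, 16, 13) = 13
n1-3-1 (Zane): max(-12, -19, -13) = -12
n1-3-2 (Zane): max(-10, -12, 3, -17) = 3
n1-3-3 (Zane): max(-18, -13, 11) = 11
n1-3 (Farouk): min(-12, 3, 11) = -12
n1 (Zane): max(-7, 13, -12) = 13
n2-1-1 (Zane): max(11, 4) = 11
n2-1-2 (Zane): max(-8, 20) = 20
n2-1 (Farouk): min(11, 20) = 11
n2-2-1 (Zane): max(17, -6, -5, -12) = 17
n2-2-2 (Zane): max(17, 11, -2, 18) = 18
n2-2 (Farouk): min(17, 18) = 17
n2-3-1 (Zane): max(20, 13, -17) = 20
n2-3-2 (Zane): max(19, -7, -9, 8) = 19
n2-3-3 (Zane): max(-12, 8, -11, -16) = 8
n2-3-4 (Zane): max(-4, 3) = 3
n2-3 (Farouk): min(20, 19, 8, 3) = 3
n2 (Zane): max(11, 17, 3) = 17
root (Farouk): min(13, 17) = 13
At root, Farouk picks n1 (lowest: 13).
At n1, Zane picks n1-2 (highest: 13).
At n1-2, Farouk picks n1-2-3 (lowest: 13).
At n1-2-3, Zane picks n1-2-3-2 (highest: 13).
Terminal value 13.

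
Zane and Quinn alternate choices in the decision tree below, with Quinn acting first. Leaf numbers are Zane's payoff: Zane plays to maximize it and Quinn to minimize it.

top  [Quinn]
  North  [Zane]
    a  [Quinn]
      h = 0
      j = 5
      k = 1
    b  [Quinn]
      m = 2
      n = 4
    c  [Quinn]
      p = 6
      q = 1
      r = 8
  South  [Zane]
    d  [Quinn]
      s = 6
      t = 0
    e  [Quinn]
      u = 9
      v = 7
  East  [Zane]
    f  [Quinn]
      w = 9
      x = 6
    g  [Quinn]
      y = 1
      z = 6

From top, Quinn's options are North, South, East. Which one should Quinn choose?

North

a (Quinn): min(0, 5, 1) = 0
b (Quinn): min(2, 4) = 2
c (Quinn): min(6, 1, 8) = 1
North (Zane): max(0, 2, 1) = 2
d (Quinn): min(6, 0) = 0
e (Quinn): min(9, 7) = 7
South (Zane): max(0, 7) = 7
f (Quinn): min(9, 6) = 6
g (Quinn): min(1, 6) = 1
East (Zane): max(6, 1) = 6
top (Quinn): min(2, 7, 6) = 2
Quinn at top wants the lowest of {North=2, South=7, East=6}, so chooses North.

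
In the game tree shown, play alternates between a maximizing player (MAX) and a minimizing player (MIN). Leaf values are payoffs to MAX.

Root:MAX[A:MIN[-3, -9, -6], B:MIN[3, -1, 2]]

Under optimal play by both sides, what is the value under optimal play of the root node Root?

A (MIN): min(-3, -9, -6) = -9
B (MIN): min(3, -1, 2) = -1
Root (MAX): max(-9, -1) = -1

-1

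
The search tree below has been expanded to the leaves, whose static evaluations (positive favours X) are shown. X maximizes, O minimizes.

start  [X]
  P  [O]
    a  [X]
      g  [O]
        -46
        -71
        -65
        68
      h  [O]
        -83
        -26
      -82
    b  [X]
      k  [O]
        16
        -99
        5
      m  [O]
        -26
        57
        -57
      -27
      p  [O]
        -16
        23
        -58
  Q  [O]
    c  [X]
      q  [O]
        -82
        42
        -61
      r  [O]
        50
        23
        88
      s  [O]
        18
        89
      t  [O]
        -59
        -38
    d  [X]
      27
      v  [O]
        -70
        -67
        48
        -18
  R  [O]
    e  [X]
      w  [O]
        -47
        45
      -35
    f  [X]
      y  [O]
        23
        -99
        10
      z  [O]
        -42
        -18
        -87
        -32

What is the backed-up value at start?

g (O): min(-46, -71, -65, 68) = -71
h (O): min(-83, -26) = -83
a (X): max(-71, -83, -82) = -71
k (O): min(16, -99, 5) = -99
m (O): min(-26, 57, -57) = -57
p (O): min(-16, 23, -58) = -58
b (X): max(-99, -57, -27, -58) = -27
P (O): min(-71, -27) = -71
q (O): min(-82, 42, -61) = -82
r (O): min(50, 23, 88) = 23
s (O): min(18, 89) = 18
t (O): min(-59, -38) = -59
c (X): max(-82, 23, 18, -59) = 23
v (O): min(-70, -67, 48, -18) = -70
d (X): max(27, -70) = 27
Q (O): min(23, 27) = 23
w (O): min(-47, 45) = -47
e (X): max(-47, -35) = -35
y (O): min(23, -99, 10) = -99
z (O): min(-42, -18, -87, -32) = -87
f (X): max(-99, -87) = -87
R (O): min(-35, -87) = -87
start (X): max(-71, 23, -87) = 23

23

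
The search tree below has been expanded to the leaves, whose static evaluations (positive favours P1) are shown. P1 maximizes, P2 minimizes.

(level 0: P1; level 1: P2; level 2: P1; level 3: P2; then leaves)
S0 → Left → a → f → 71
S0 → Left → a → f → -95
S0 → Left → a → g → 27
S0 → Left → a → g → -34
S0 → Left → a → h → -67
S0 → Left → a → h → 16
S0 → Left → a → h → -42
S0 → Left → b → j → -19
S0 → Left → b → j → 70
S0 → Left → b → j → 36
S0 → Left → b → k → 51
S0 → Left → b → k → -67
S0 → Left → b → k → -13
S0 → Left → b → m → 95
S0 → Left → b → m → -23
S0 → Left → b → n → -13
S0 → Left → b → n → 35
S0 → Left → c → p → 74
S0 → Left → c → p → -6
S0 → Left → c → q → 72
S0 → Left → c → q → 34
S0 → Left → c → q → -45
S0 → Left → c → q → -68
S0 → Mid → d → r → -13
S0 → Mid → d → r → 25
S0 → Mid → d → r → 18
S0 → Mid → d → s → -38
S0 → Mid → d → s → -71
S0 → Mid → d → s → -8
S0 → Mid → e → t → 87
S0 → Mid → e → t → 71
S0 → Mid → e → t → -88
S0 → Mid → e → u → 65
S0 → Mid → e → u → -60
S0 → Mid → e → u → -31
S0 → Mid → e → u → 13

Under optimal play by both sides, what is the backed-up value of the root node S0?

-34

f (P2): min(71, -95) = -95
g (P2): min(27, -34) = -34
h (P2): min(-67, 16, -42) = -67
a (P1): max(-95, -34, -67) = -34
j (P2): min(-19, 70, 36) = -19
k (P2): min(51, -67, -13) = -67
m (P2): min(95, -23) = -23
n (P2): min(-13, 35) = -13
b (P1): max(-19, -67, -23, -13) = -13
p (P2): min(74, -6) = -6
q (P2): min(72, 34, -45, -68) = -68
c (P1): max(-6, -68) = -6
Left (P2): min(-34, -13, -6) = -34
r (P2): min(-13, 25, 18) = -13
s (P2): min(-38, -71, -8) = -71
d (P1): max(-13, -71) = -13
t (P2): min(87, 71, -88) = -88
u (P2): min(65, -60, -31, 13) = -60
e (P1): max(-88, -60) = -60
Mid (P2): min(-13, -60) = -60
S0 (P1): max(-34, -60) = -34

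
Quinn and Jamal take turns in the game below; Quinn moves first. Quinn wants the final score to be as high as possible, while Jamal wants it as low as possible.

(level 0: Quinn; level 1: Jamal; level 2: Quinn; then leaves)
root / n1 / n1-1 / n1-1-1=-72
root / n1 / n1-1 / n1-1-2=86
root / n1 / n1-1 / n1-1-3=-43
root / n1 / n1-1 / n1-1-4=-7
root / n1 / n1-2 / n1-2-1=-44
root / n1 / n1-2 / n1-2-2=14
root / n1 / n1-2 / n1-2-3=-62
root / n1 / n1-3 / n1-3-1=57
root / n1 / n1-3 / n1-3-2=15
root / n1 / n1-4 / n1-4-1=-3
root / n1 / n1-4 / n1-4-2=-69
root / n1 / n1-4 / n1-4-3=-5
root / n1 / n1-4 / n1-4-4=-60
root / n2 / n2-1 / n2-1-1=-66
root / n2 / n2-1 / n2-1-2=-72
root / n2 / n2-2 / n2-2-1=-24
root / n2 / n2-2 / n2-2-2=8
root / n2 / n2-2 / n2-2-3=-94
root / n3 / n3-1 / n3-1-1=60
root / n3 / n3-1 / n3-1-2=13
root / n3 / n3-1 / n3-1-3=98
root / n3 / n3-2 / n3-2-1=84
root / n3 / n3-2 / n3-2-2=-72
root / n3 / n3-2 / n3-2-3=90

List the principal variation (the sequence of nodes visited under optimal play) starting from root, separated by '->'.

n1-1 (Quinn): max(-72, 86, -43, -7) = 86
n1-2 (Quinn): max(-44, 14, -62) = 14
n1-3 (Quinn): max(57, 15) = 57
n1-4 (Quinn): max(-3, -69, -5, -60) = -3
n1 (Jamal): min(86, 14, 57, -3) = -3
n2-1 (Quinn): max(-66, -72) = -66
n2-2 (Quinn): max(-24, 8, -94) = 8
n2 (Jamal): min(-66, 8) = -66
n3-1 (Quinn): max(60, 13, 98) = 98
n3-2 (Quinn): max(84, -72, 90) = 90
n3 (Jamal): min(98, 90) = 90
root (Quinn): max(-3, -66, 90) = 90
At root, Quinn picks n3 (highest: 90).
At n3, Jamal picks n3-2 (lowest: 90).
At n3-2, Quinn picks n3-2-3 (highest: 90).
Terminal value 90.

root -> n3 -> n3-2 -> n3-2-3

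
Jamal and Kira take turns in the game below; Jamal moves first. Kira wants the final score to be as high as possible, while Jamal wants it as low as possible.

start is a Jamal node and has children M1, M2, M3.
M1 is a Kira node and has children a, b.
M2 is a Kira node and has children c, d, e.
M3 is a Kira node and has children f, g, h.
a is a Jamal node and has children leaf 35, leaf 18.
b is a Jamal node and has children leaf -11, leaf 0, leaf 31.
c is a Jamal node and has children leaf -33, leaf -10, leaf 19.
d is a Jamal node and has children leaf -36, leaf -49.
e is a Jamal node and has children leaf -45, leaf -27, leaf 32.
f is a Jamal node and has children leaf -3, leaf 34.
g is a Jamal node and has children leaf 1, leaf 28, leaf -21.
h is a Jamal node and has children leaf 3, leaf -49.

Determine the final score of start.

a (Jamal): min(35, 18) = 18
b (Jamal): min(-11, 0, 31) = -11
M1 (Kira): max(18, -11) = 18
c (Jamal): min(-33, -10, 19) = -33
d (Jamal): min(-36, -49) = -49
e (Jamal): min(-45, -27, 32) = -45
M2 (Kira): max(-33, -49, -45) = -33
f (Jamal): min(-3, 34) = -3
g (Jamal): min(1, 28, -21) = -21
h (Jamal): min(3, -49) = -49
M3 (Kira): max(-3, -21, -49) = -3
start (Jamal): min(18, -33, -3) = -33

-33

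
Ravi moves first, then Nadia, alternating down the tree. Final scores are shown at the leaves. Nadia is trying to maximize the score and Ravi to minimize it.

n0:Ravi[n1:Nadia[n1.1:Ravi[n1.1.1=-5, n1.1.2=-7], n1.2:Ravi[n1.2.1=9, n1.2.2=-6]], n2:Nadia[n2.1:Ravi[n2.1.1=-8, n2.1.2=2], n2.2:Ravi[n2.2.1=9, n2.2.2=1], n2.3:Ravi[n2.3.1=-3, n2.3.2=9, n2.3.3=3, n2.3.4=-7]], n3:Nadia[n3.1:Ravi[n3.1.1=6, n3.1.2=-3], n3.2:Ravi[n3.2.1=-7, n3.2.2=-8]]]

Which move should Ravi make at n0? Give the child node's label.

n1.1 (Ravi): min(-5, -7) = -7
n1.2 (Ravi): min(9, -6) = -6
n1 (Nadia): max(-7, -6) = -6
n2.1 (Ravi): min(-8, 2) = -8
n2.2 (Ravi): min(9, 1) = 1
n2.3 (Ravi): min(-3, 9, 3, -7) = -7
n2 (Nadia): max(-8, 1, -7) = 1
n3.1 (Ravi): min(6, -3) = -3
n3.2 (Ravi): min(-7, -8) = -8
n3 (Nadia): max(-3, -8) = -3
n0 (Ravi): min(-6, 1, -3) = -6
Ravi at n0 wants the lowest of {n1=-6, n2=1, n3=-3}, so chooses n1.

n1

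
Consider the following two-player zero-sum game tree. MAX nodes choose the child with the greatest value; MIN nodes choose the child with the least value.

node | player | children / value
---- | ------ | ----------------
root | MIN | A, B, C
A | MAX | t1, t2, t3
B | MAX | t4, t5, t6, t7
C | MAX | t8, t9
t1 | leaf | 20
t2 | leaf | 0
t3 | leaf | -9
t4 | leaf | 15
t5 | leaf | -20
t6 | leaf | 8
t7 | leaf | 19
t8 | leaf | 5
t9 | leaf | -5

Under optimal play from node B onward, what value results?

B (MAX): max(15, -20, 8, 19) = 19

19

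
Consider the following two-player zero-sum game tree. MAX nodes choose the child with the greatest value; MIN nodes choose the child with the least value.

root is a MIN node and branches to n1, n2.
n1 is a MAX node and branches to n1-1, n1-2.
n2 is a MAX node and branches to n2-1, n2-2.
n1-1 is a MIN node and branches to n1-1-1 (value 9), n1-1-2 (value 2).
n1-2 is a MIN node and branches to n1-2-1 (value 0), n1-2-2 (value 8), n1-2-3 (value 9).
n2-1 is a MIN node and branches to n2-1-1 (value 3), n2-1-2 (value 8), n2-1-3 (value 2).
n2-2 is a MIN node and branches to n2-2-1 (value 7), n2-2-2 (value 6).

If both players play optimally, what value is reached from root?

n1-1 (MIN): min(9, 2) = 2
n1-2 (MIN): min(0, 8, 9) = 0
n1 (MAX): max(2, 0) = 2
n2-1 (MIN): min(3, 8, 2) = 2
n2-2 (MIN): min(7, 6) = 6
n2 (MAX): max(2, 6) = 6
root (MIN): min(2, 6) = 2

2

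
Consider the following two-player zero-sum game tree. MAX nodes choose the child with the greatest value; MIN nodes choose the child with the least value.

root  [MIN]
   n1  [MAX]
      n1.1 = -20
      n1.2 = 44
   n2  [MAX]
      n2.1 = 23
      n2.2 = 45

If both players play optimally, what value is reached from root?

44

n1 (MAX): max(-20, 44) = 44
n2 (MAX): max(23, 45) = 45
root (MIN): min(44, 45) = 44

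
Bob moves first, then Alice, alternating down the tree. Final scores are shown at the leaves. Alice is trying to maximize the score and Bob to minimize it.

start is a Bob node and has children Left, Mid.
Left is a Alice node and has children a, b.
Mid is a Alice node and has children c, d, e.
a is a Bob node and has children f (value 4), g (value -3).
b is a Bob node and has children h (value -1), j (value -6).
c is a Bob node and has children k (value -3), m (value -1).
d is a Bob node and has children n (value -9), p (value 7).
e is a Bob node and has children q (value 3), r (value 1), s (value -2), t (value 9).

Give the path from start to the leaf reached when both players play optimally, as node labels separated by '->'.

start -> Left -> a -> g

a (Bob): min(4, -3) = -3
b (Bob): min(-1, -6) = -6
Left (Alice): max(-3, -6) = -3
c (Bob): min(-3, -1) = -3
d (Bob): min(-9, 7) = -9
e (Bob): min(3, 1, -2, 9) = -2
Mid (Alice): max(-3, -9, -2) = -2
start (Bob): min(-3, -2) = -3
At start, Bob picks Left (lowest: -3).
At Left, Alice picks a (highest: -3).
At a, Bob picks g (lowest: -3).
Terminal value -3.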